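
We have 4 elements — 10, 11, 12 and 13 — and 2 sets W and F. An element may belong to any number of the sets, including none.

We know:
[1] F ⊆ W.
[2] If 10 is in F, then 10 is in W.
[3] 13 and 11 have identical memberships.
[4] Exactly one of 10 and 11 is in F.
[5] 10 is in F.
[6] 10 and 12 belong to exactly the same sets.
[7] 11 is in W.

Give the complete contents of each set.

W = {10, 11, 12, 13}; F = {10, 12}

From (5): 10 ∈ F.
From (7): 11 ∈ W.
(1) with 10 ∈ F: 10 ∈ W.
(3): 13 matches 11: 13 ∈ W.
(4) (exactly one): 11 ∉ F.
(6): 12 matches 10: 12 ∈ W.
(6): 12 matches 10: 12 ∈ F.
(3): 13 matches 11: 13 ∉ F.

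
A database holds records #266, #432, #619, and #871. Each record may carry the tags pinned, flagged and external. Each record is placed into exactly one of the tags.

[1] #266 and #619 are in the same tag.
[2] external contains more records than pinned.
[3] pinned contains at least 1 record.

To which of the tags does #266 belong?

#266: external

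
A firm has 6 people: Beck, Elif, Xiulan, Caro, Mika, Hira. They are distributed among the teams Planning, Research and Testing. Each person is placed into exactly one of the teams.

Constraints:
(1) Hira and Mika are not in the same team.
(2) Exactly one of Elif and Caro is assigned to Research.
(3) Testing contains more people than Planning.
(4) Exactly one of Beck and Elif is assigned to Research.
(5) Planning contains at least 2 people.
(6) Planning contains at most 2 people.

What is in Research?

Research = {Elif}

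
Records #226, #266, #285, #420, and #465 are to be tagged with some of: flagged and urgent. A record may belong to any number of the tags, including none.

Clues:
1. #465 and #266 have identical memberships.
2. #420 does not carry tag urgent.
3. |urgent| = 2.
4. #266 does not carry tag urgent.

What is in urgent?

urgent = {#226, #285}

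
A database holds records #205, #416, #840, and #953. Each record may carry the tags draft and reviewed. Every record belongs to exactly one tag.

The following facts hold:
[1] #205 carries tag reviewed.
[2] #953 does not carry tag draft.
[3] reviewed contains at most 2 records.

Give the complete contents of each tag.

draft = {#416, #840}; reviewed = {#205, #953}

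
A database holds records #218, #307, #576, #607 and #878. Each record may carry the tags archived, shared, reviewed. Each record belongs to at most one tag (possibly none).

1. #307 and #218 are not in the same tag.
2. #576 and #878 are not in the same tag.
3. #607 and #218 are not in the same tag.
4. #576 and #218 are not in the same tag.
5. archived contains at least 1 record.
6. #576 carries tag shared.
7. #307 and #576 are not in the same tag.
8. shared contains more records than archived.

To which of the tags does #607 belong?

#607: shared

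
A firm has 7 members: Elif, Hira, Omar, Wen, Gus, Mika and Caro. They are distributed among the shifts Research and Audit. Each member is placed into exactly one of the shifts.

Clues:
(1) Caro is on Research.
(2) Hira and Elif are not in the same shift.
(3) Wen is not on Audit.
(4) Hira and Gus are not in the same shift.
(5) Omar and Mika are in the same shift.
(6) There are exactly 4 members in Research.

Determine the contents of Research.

Research = {Caro, Elif, Gus, Wen}

From (1): Caro ∈ Research.
From (3): Wen ∉ Audit.
Only one shift left: Wen ∈ Research.
Suppose Elif ∉ Research: no assignment then satisfies all the clues, so Elif ∈ Research.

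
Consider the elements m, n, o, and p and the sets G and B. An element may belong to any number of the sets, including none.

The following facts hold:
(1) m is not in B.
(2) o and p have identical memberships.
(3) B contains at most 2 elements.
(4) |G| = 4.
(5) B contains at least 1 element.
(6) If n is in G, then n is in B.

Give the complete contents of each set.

G = {m, n, o, p}; B = {n}

From (1): m ∉ B.
(4): only 4 candidates remain for G, so all are in.
(6): n ∈ B.
Suppose o ∈ B: no assignment then satisfies all the clues, so o ∉ B.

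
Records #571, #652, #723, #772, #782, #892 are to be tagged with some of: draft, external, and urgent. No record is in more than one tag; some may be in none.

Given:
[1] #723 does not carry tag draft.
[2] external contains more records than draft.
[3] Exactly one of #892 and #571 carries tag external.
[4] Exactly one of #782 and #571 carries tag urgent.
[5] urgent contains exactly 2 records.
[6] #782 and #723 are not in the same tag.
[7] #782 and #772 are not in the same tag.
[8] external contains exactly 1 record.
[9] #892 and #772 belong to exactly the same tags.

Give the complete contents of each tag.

From (1): #723 ∉ draft.
Suppose #571 ∈ draft: no assignment then satisfies all the clues, so #571 ∉ draft.

draft = {}; external = {#571}; urgent = {#652, #782}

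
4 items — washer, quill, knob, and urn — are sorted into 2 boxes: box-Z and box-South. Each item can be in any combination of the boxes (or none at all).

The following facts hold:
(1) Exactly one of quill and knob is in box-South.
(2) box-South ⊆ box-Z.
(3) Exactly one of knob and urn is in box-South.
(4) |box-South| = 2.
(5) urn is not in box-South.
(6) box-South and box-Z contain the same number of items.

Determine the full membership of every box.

box-Z = {knob, washer}; box-South = {knob, washer}

From (5): urn ∉ box-South.
(3) (exactly one): knob ∈ box-South.
(1) (exactly one): quill ∉ box-South.
(2) with knob ∈ box-South: knob ∈ box-Z.
(4): only 2 candidates remain for box-South, so all are in.
(2) with washer ∈ box-South: washer ∈ box-Z.
Suppose quill ∈ box-Z: no assignment then satisfies all the clues, so quill ∉ box-Z.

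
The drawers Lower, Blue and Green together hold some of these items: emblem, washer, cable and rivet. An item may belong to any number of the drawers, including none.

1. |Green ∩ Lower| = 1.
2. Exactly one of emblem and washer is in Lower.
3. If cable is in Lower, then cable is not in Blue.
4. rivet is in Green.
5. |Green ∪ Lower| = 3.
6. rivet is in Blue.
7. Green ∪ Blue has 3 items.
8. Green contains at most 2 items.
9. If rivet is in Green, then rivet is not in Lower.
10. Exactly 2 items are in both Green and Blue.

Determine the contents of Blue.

Blue = {emblem, rivet, washer}

From (4): rivet ∈ Green.
From (6): rivet ∈ Blue.
(9): rivet ∉ Lower.
Suppose emblem ∉ Blue: no assignment then satisfies all the clues, so emblem ∈ Blue.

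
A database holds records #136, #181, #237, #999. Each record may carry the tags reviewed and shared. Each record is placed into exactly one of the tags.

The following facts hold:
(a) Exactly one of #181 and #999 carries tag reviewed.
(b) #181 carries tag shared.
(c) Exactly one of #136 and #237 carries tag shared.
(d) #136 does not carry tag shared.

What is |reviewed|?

2

From (b): #181 ∈ shared.
From (d): #136 ∉ shared.
(a) (exactly one): #999 ∈ reviewed.
(c) (exactly one): #237 ∈ shared.
Only one tag left: #136 ∈ reviewed.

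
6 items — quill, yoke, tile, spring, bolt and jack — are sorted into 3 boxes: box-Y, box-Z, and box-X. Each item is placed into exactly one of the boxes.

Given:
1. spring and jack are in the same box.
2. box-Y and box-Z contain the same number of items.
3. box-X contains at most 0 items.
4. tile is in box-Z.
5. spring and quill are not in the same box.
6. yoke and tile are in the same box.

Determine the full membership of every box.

box-Y = {bolt, jack, spring}; box-Z = {quill, tile, yoke}; box-X = {}

From (4): tile ∈ box-Z.
(3): box-X already has 0, so the rest are out.
(6): yoke matches tile: yoke ∉ box-Y.
(6): yoke matches tile: yoke ∈ box-Z.
Suppose quill ∈ box-Y: no assignment then satisfies all the clues, so quill ∉ box-Y.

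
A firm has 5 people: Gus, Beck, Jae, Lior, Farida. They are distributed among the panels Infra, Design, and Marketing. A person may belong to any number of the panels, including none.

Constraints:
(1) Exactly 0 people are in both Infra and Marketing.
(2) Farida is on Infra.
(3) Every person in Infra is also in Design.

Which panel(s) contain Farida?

From (2): Farida ∈ Infra.
(3) with Farida ∈ Infra: Farida ∈ Design.
Suppose Farida ∈ Marketing: no assignment then satisfies all the clues, so Farida ∉ Marketing.

Farida: Design, Infra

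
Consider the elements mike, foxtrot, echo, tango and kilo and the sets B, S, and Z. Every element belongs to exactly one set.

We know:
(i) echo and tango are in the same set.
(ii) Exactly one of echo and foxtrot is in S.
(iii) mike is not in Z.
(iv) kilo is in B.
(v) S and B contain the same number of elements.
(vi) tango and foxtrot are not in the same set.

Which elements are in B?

B = {kilo, mike}

From (iii): mike ∉ Z.
From (iv): kilo ∈ B.
Suppose mike ∉ B: no assignment then satisfies all the clues, so mike ∈ B.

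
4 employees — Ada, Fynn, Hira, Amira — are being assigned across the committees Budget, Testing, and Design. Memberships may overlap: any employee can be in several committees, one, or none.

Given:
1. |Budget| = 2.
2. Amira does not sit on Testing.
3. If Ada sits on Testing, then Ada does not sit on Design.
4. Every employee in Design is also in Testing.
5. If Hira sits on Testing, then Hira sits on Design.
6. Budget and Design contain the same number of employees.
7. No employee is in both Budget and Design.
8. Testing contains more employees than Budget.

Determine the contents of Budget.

Budget = {Ada, Amira}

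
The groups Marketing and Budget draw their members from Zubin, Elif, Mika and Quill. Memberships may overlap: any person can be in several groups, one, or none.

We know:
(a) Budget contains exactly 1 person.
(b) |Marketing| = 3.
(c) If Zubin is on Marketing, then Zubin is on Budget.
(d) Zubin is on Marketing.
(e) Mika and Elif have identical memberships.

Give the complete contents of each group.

Marketing = {Elif, Mika, Zubin}; Budget = {Zubin}

From (d): Zubin ∈ Marketing.
(c): Zubin ∈ Budget.
(a): Budget already has 1, so the rest are out.
Suppose Elif ∉ Marketing: no assignment then satisfies all the clues, so Elif ∈ Marketing.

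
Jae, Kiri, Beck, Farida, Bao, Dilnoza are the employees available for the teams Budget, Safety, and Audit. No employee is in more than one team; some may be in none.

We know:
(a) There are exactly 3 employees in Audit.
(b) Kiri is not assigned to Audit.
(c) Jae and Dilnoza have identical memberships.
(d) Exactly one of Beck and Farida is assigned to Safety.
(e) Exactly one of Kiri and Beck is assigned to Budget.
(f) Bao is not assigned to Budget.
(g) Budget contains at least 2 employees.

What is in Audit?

Audit = {Bao, Dilnoza, Jae}

From (b): Kiri ∉ Audit.
From (f): Bao ∉ Budget.
Suppose Jae ∉ Audit: no assignment then satisfies all the clues, so Jae ∈ Audit.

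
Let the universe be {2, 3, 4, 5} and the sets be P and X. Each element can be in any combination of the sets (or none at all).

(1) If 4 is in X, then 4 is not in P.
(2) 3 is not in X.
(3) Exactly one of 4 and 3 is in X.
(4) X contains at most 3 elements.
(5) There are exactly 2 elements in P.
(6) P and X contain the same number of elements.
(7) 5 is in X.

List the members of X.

From (2): 3 ∉ X.
From (7): 5 ∈ X.
(3) (exactly one): 4 ∈ X.
(1): 4 ∉ P.
Suppose 2 ∈ X: no assignment then satisfies all the clues, so 2 ∉ X.

X = {4, 5}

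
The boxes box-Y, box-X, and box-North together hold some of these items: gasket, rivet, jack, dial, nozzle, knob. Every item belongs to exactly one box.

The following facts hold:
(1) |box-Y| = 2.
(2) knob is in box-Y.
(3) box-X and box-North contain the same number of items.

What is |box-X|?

2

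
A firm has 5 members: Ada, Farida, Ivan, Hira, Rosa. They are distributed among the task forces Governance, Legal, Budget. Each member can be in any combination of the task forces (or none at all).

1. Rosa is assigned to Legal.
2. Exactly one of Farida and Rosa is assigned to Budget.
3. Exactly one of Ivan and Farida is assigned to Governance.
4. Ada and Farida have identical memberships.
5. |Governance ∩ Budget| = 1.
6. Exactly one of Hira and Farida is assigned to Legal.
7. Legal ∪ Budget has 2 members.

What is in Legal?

Legal = {Hira, Rosa}

From (1): Rosa ∈ Legal.
Suppose Ada ∈ Legal: no assignment then satisfies all the clues, so Ada ∉ Legal.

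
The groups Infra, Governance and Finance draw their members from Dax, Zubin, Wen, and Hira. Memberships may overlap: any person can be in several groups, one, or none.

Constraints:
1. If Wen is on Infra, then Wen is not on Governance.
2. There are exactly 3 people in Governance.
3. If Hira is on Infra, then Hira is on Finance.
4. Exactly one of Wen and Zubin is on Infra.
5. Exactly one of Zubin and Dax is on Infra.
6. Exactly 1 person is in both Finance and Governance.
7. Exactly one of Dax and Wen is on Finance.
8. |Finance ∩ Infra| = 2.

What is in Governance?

Governance = {Dax, Hira, Zubin}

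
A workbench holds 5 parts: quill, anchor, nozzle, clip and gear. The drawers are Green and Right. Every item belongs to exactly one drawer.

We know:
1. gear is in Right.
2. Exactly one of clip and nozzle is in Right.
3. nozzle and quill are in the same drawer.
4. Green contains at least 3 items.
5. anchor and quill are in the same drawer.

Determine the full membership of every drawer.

Green = {anchor, nozzle, quill}; Right = {clip, gear}

From (1): gear ∈ Right.
Suppose quill ∉ Green: no assignment then satisfies all the clues, so quill ∈ Green.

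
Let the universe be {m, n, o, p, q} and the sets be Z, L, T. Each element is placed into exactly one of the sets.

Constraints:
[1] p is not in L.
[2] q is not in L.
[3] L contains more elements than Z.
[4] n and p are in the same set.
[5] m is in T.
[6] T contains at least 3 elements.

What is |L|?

1

From (1): p ∉ L.
From (2): q ∉ L.
From (5): m ∈ T.
(4): n matches p: n ∉ L.
Suppose n ∈ Z: no assignment then satisfies all the clues, so n ∉ Z.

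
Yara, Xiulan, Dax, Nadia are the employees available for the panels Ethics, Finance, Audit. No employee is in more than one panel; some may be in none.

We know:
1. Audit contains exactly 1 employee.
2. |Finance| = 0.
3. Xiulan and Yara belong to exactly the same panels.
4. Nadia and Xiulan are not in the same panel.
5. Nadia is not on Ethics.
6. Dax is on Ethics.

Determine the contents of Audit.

Audit = {Nadia}

From (5): Nadia ∉ Ethics.
From (6): Dax ∈ Ethics.
(2): Finance already has 0, so the rest are out.
Suppose Yara ∈ Audit: no assignment then satisfies all the clues, so Yara ∉ Audit.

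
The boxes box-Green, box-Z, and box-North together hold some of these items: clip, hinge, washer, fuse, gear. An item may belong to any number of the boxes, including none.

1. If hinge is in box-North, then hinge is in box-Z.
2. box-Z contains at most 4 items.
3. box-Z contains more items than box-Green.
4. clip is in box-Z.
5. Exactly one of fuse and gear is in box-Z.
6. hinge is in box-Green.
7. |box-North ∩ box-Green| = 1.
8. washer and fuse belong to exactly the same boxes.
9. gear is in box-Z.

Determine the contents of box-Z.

From (4): clip ∈ box-Z.
From (6): hinge ∈ box-Green.
From (9): gear ∈ box-Z.
(5) (exactly one): fuse ∉ box-Z.
(8): washer matches fuse: washer ∉ box-Z.
Suppose hinge ∉ box-Z: no assignment then satisfies all the clues, so hinge ∈ box-Z.

box-Z = {clip, gear, hinge}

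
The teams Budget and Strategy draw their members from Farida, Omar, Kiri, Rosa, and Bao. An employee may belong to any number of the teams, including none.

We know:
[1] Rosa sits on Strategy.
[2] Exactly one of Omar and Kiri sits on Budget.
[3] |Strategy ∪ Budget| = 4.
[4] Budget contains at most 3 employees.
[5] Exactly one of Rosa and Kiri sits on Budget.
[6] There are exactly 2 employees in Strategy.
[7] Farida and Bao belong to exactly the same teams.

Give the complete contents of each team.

Budget = {Bao, Farida, Kiri}; Strategy = {Kiri, Rosa}

From (1): Rosa ∈ Strategy.
Suppose Farida ∉ Budget: no assignment then satisfies all the clues, so Farida ∈ Budget.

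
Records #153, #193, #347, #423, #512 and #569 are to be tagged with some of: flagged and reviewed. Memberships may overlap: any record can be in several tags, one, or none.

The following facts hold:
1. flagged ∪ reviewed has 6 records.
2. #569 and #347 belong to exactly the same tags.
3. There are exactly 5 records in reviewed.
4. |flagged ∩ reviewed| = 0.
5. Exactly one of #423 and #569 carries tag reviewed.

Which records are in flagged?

flagged = {#423}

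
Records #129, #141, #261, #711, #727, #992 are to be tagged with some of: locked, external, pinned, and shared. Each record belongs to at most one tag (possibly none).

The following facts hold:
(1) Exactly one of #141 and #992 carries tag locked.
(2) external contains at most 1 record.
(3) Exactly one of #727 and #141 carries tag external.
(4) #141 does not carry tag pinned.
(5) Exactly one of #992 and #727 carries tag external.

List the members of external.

external = {#727}

From (4): #141 ∉ pinned.
Suppose #129 ∈ external: no assignment then satisfies all the clues, so #129 ∉ external.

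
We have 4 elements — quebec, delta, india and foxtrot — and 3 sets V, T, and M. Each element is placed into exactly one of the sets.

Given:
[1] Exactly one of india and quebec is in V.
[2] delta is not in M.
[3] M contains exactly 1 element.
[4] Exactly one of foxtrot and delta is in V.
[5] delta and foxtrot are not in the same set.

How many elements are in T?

1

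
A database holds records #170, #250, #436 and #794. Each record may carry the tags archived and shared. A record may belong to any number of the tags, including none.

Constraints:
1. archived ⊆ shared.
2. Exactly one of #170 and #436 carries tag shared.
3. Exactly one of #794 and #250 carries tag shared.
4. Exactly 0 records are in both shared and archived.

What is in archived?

archived = {}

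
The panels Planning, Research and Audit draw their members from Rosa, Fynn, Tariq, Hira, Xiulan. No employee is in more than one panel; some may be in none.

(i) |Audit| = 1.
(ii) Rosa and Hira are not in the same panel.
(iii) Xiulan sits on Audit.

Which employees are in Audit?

From (iii): Xiulan ∈ Audit.
(i): Audit already has 1, so the rest are out.

Audit = {Xiulan}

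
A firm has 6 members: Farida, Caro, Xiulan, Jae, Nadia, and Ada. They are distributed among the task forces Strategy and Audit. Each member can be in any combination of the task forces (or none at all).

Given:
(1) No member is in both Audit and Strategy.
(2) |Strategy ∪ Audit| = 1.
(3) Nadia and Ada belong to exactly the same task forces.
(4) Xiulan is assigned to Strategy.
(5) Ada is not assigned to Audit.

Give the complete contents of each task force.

Strategy = {Xiulan}; Audit = {}

From (4): Xiulan ∈ Strategy.
From (5): Ada ∉ Audit.
(1) (disjoint): Xiulan ∉ Audit.
(3): Nadia matches Ada: Nadia ∉ Audit.
Suppose Farida ∈ Strategy: no assignment then satisfies all the clues, so Farida ∉ Strategy.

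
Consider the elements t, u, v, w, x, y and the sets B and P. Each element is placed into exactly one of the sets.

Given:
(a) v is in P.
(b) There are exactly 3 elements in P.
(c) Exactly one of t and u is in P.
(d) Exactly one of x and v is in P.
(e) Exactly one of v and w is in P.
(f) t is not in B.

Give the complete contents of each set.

From (a): v ∈ P.
From (f): t ∉ B.
(d) (exactly one): x ∉ P.
(e) (exactly one): w ∉ P.
Only one set left: t ∈ P.
Only one set left: w ∈ B.
Only one set left: x ∈ B.
(c) (exactly one): u ∉ P.
Only one set left: u ∈ B.
(b): only 3 candidates remain for P, so all are in.

B = {u, w, x}; P = {t, v, y}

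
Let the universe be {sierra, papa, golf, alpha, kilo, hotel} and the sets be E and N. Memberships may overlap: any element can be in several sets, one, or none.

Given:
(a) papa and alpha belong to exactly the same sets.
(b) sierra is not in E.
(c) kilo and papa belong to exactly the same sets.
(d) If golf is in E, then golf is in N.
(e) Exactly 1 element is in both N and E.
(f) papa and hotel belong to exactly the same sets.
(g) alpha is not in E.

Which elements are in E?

E = {golf}

From (b): sierra ∉ E.
From (g): alpha ∉ E.
(a): papa matches alpha: papa ∉ E.
(c): kilo matches papa: kilo ∉ E.
(f): hotel matches papa: hotel ∉ E.
Suppose golf ∉ E: no assignment then satisfies all the clues, so golf ∈ E.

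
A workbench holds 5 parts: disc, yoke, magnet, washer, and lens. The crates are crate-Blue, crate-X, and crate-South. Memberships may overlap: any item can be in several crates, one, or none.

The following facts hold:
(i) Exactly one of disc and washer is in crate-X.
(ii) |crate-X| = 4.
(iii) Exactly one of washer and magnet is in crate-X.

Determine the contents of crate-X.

crate-X = {disc, lens, magnet, yoke}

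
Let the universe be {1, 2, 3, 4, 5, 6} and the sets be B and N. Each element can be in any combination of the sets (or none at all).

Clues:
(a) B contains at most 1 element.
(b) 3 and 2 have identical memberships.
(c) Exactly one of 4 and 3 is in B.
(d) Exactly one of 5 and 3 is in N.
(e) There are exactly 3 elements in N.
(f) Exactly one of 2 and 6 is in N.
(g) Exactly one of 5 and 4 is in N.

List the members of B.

B = {4}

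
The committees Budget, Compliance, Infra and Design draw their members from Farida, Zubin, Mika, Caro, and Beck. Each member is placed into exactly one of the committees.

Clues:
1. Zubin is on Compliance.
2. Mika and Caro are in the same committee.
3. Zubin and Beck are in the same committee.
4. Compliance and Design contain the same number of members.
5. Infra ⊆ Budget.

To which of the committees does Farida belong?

Farida: Budget

From (1): Zubin ∈ Compliance.
(3): Beck matches Zubin: Beck ∉ Budget.
(3): Beck matches Zubin: Beck ∈ Compliance.
Suppose Farida ∉ Budget: no assignment then satisfies all the clues, so Farida ∈ Budget.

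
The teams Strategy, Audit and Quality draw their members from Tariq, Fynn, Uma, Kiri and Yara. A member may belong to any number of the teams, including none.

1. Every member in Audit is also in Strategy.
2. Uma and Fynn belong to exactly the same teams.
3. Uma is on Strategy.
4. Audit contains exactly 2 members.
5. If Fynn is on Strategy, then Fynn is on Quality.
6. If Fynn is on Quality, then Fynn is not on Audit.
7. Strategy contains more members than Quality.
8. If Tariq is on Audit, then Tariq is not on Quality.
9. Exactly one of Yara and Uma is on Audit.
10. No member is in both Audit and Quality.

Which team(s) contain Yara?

From (3): Uma ∈ Strategy.
(2): Fynn matches Uma: Fynn ∈ Strategy.
(5): Fynn ∈ Quality.
(6): Fynn ∉ Audit.
(2): Uma matches Fynn: Uma ∉ Audit.
(2): Uma matches Fynn: Uma ∈ Quality.
(9) (exactly one): Yara ∈ Audit.
(10) (disjoint): Yara ∉ Quality.
(1) with Yara ∈ Audit: Yara ∈ Strategy.

Yara: Audit, Strategy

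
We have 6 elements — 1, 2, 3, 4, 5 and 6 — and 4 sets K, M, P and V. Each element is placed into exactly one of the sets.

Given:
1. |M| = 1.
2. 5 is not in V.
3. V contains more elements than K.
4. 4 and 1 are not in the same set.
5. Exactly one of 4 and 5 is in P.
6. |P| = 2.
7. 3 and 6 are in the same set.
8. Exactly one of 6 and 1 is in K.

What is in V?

V = {3, 6}

From (2): 5 ∉ V.
Suppose 1 ∈ V: no assignment then satisfies all the clues, so 1 ∉ V.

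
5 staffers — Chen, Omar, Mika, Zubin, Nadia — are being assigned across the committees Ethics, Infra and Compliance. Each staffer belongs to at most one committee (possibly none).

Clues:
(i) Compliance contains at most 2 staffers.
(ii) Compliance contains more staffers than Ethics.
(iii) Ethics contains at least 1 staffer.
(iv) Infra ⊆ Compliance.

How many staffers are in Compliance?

2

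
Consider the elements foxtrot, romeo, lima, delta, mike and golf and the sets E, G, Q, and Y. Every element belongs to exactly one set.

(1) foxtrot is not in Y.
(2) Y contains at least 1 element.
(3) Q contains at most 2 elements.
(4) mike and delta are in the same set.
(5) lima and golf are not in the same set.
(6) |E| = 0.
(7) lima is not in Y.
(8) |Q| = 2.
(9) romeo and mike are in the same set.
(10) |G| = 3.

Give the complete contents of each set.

E = {}; G = {delta, mike, romeo}; Q = {foxtrot, lima}; Y = {golf}

From (1): foxtrot ∉ Y.
From (7): lima ∉ Y.
(6): E already has 0, so the rest are out.
Suppose foxtrot ∈ G: no assignment then satisfies all the clues, so foxtrot ∉ G.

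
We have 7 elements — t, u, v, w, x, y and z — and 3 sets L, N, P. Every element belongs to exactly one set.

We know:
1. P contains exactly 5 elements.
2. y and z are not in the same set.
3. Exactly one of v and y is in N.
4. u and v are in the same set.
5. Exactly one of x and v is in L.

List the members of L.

L = {x}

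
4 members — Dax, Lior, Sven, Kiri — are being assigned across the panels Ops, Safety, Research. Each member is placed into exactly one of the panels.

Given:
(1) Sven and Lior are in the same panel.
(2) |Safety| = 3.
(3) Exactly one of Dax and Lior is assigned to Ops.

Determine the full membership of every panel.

Ops = {Dax}; Safety = {Kiri, Lior, Sven}; Research = {}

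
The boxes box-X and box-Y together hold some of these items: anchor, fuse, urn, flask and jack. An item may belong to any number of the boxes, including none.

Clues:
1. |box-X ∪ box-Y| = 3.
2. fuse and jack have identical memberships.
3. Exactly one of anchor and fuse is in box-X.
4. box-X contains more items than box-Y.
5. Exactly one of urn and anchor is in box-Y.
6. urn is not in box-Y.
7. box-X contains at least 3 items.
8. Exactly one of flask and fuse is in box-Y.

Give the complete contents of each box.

box-X = {anchor, flask, urn}; box-Y = {anchor, flask}

From (6): urn ∉ box-Y.
(5) (exactly one): anchor ∈ box-Y.
Suppose anchor ∉ box-X: no assignment then satisfies all the clues, so anchor ∈ box-X.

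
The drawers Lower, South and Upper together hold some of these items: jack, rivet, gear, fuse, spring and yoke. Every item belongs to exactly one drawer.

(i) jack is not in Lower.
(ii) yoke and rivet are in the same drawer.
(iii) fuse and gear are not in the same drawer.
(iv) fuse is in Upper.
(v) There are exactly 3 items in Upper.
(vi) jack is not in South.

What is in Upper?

Upper = {fuse, jack, spring}

From (i): jack ∉ Lower.
From (iv): fuse ∈ Upper.
From (vi): jack ∉ South.
(iii): gear ∉ Upper.
Only one drawer left: jack ∈ Upper.
Suppose rivet ∈ Upper: no assignment then satisfies all the clues, so rivet ∉ Upper.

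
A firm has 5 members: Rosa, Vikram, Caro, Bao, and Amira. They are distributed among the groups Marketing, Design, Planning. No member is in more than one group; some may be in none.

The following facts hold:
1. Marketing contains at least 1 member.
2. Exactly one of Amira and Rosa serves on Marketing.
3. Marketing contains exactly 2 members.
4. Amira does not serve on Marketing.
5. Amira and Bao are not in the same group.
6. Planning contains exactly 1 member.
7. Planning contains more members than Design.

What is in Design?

Design = {}

From (4): Amira ∉ Marketing.
(2) (exactly one): Rosa ∈ Marketing.
Suppose Vikram ∈ Design: no assignment then satisfies all the clues, so Vikram ∉ Design.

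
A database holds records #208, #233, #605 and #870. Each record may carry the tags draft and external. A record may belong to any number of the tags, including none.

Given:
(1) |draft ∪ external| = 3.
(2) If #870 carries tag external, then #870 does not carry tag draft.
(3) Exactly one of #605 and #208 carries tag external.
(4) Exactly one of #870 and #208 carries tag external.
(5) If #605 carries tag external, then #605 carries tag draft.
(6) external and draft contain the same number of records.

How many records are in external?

2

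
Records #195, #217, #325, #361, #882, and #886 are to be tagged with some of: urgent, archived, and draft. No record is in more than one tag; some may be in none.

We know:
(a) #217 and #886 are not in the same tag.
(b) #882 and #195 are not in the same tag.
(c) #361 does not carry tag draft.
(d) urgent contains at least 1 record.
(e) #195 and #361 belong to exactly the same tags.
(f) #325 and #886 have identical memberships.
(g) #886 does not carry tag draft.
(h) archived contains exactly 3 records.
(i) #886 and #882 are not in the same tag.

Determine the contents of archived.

archived = {#195, #217, #361}

From (c): #361 ∉ draft.
From (g): #886 ∉ draft.
(e): #195 matches #361: #195 ∉ draft.
(f): #325 matches #886: #325 ∉ draft.
Suppose #195 ∉ archived: no assignment then satisfies all the clues, so #195 ∈ archived.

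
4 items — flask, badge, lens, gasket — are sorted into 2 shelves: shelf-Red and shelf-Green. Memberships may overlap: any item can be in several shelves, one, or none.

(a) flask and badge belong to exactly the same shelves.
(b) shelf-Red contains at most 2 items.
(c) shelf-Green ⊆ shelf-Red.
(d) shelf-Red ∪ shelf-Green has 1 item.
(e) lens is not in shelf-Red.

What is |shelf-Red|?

1

From (e): lens ∉ shelf-Red.
(c) contrapositive: lens ∉ shelf-Green.
Suppose flask ∈ shelf-Red: no assignment then satisfies all the clues, so flask ∉ shelf-Red.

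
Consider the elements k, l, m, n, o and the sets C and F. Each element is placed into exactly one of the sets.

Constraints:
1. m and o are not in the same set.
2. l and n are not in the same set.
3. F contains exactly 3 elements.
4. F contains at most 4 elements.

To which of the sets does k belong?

k: F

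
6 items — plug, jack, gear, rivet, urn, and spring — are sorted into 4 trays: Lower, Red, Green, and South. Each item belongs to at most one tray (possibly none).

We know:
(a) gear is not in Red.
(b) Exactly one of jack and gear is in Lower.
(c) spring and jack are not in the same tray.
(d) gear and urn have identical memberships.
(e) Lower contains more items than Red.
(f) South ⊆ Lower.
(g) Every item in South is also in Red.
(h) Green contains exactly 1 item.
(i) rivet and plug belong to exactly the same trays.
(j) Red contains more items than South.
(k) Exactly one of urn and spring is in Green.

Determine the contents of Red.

Red = {jack}

From (a): gear ∉ Red.
(d): urn matches gear: urn ∉ Red.
(g) contrapositive: gear ∉ South.
(g) contrapositive: urn ∉ South.
Suppose plug ∈ Red: no assignment then satisfies all the clues, so plug ∉ Red.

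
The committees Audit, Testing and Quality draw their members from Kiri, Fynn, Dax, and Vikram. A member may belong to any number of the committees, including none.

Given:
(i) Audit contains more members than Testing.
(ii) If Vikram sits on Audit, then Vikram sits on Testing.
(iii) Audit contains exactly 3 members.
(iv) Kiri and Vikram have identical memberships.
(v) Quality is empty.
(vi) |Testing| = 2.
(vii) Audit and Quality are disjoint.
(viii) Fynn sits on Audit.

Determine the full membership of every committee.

Audit = {Fynn, Kiri, Vikram}; Testing = {Kiri, Vikram}; Quality = {}

From (viii): Fynn ∈ Audit.
(v): Quality already has 0, so the rest are out.
Suppose Kiri ∉ Audit: no assignment then satisfies all the clues, so Kiri ∈ Audit.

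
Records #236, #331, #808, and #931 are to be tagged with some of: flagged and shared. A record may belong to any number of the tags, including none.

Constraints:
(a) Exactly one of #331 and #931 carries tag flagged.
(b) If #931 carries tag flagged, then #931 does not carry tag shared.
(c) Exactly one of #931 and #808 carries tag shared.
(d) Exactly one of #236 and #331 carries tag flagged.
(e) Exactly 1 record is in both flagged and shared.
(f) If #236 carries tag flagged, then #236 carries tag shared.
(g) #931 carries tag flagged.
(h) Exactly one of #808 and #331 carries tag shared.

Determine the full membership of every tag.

From (g): #931 ∈ flagged.
(a) (exactly one): #331 ∉ flagged.
(b): #931 ∉ shared.
(c) (exactly one): #808 ∈ shared.
(d) (exactly one): #236 ∈ flagged.
(f): #236 ∈ shared.
(h) (exactly one): #331 ∉ shared.
Suppose #808 ∈ flagged: no assignment then satisfies all the clues, so #808 ∉ flagged.

flagged = {#236, #931}; shared = {#236, #808}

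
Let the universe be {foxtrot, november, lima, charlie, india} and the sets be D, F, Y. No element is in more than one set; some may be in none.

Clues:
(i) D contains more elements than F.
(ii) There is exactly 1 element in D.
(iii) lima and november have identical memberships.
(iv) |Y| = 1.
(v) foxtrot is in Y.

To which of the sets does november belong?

november: none

From (v): foxtrot ∈ Y.
(iv): Y already has 1, so the rest are out.
Suppose november ∈ D: no assignment then satisfies all the clues, so november ∉ D.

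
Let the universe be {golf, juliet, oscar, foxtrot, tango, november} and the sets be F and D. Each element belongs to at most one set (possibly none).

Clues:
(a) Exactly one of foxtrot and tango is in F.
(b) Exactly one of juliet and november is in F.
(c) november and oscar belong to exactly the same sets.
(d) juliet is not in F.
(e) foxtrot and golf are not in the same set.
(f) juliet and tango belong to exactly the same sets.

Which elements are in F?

From (d): juliet ∉ F.
(b) (exactly one): november ∈ F.
(c): oscar matches november: oscar ∈ F.
(f): tango matches juliet: tango ∉ F.
(a) (exactly one): foxtrot ∈ F.
(e): golf ∉ F.

F = {foxtrot, november, oscar}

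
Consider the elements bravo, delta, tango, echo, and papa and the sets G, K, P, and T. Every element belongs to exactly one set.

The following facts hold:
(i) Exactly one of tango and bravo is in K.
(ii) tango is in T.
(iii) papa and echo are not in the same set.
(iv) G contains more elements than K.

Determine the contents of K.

From (ii): tango ∈ T.
(i) (exactly one): bravo ∈ K.
Suppose delta ∈ K: no assignment then satisfies all the clues, so delta ∉ K.

K = {bravo}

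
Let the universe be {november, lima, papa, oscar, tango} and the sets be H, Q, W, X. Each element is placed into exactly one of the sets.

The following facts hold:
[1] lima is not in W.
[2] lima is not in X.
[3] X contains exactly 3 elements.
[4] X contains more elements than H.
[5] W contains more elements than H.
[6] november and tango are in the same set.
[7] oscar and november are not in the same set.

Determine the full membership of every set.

H = {}; Q = {lima}; W = {oscar}; X = {november, papa, tango}

From (1): lima ∉ W.
From (2): lima ∉ X.
Suppose november ∈ H: no assignment then satisfies all the clues, so november ∉ H.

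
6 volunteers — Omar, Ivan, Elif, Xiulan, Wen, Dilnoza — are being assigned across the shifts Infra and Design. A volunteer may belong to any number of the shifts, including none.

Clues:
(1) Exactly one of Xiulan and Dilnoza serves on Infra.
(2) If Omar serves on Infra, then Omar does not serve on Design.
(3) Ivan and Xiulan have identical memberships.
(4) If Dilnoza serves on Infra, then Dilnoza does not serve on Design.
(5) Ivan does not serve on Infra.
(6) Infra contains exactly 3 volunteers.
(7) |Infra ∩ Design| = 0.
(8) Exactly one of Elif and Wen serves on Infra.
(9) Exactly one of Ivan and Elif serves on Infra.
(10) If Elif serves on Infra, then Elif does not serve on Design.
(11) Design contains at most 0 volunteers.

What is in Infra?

Infra = {Dilnoza, Elif, Omar}

From (5): Ivan ∉ Infra.
(3): Xiulan matches Ivan: Xiulan ∉ Infra.
(9) (exactly one): Elif ∈ Infra.
(10): Elif ∉ Design.
(11): Design already has 0, so the rest are out.
(1) (exactly one): Dilnoza ∈ Infra.
(8) (exactly one): Wen ∉ Infra.
(6): only 3 candidates remain for Infra, so all are in.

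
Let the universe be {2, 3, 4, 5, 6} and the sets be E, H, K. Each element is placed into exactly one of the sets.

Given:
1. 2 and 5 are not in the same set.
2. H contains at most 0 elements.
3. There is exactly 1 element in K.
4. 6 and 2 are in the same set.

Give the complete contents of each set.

(2): H already has 0, so the rest are out.
Suppose 2 ∉ E: no assignment then satisfies all the clues, so 2 ∈ E.

E = {2, 3, 4, 6}; H = {}; K = {5}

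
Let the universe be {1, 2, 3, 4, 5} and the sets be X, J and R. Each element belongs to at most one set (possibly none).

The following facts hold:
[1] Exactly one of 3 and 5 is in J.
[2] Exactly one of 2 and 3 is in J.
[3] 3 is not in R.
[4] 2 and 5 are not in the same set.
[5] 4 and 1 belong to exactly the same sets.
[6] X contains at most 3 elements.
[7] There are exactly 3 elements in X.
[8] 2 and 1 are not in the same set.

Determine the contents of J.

J = {3}

From (3): 3 ∉ R.
Suppose 1 ∈ J: no assignment then satisfies all the clues, so 1 ∉ J.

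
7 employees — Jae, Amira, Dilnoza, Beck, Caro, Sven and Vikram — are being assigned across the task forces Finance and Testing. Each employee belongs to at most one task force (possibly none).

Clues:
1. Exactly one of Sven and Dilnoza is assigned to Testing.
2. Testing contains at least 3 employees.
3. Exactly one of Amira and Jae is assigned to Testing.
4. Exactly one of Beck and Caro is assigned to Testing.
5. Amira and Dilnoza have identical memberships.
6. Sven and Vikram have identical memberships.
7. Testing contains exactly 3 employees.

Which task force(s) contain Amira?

Amira: Testing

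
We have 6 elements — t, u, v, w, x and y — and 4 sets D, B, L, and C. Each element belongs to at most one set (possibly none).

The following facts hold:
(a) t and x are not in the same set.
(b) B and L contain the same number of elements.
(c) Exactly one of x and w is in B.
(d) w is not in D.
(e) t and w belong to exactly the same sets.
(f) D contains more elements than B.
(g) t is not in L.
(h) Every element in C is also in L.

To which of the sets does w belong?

From (d): w ∉ D.
From (g): t ∉ L.
(e): t matches w: t ∉ D.
(e): w matches t: w ∉ L.
(h) contrapositive: t ∉ C.
(h) contrapositive: w ∉ C.
Suppose w ∈ B: no assignment then satisfies all the clues, so w ∉ B.

w: none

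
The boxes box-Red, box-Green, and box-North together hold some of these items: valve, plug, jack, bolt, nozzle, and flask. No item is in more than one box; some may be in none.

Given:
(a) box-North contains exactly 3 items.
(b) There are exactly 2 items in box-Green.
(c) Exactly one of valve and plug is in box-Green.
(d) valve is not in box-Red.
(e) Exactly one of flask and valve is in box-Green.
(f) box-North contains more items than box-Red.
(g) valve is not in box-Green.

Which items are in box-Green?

box-Green = {flask, plug}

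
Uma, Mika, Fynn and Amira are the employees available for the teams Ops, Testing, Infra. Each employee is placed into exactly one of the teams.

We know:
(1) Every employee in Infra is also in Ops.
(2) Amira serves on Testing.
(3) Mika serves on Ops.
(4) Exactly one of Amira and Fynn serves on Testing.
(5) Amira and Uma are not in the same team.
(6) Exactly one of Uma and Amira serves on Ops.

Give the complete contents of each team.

From (2): Amira ∈ Testing.
From (3): Mika ∈ Ops.
(4) (exactly one): Fynn ∉ Testing.
(5): Uma ∉ Testing.
(6) (exactly one): Uma ∈ Ops.
Suppose Fynn ∉ Ops: no assignment then satisfies all the clues, so Fynn ∈ Ops.

Ops = {Fynn, Mika, Uma}; Testing = {Amira}; Infra = {}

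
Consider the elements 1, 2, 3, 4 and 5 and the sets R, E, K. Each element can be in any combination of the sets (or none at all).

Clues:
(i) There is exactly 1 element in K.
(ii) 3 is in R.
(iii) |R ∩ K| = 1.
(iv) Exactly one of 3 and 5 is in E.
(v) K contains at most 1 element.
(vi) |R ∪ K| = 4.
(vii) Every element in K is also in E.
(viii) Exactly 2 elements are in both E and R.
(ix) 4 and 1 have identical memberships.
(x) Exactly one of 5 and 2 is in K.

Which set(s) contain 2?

2: E, K, R

From (ii): 3 ∈ R.
Suppose 2 ∉ R: no assignment then satisfies all the clues, so 2 ∈ R.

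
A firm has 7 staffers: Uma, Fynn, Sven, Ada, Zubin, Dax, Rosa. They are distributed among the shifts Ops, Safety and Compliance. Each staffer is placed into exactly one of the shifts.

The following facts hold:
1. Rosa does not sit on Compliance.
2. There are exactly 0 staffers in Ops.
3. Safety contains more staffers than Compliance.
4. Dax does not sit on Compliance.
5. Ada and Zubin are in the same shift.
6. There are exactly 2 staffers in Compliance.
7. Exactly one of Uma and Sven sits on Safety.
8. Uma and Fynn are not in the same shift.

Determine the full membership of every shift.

From (1): Rosa ∉ Compliance.
From (4): Dax ∉ Compliance.
(2): Ops already has 0, so the rest are out.
Only one shift left: Dax ∈ Safety.
Only one shift left: Rosa ∈ Safety.
Suppose Uma ∉ Safety: no assignment then satisfies all the clues, so Uma ∈ Safety.

Ops = {}; Safety = {Ada, Dax, Rosa, Uma, Zubin}; Compliance = {Fynn, Sven}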